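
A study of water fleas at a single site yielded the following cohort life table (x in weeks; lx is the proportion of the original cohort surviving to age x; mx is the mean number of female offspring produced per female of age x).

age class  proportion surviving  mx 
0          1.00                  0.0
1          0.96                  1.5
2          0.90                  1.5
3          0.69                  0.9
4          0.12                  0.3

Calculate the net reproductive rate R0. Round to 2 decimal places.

lx·mx by age: 0, 1.44, 1.35, 0.621, 0.036
R0 = Σ lx·mx = 3.447 → 3.45

3.45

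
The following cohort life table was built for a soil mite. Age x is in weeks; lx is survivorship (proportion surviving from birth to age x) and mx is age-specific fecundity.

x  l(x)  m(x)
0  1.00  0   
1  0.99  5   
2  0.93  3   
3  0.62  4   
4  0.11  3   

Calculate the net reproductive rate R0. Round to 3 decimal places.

10.550

lx·mx by age: 0, 4.95, 2.79, 2.48, 0.33
R0 = Σ lx·mx = 10.55 → 10.550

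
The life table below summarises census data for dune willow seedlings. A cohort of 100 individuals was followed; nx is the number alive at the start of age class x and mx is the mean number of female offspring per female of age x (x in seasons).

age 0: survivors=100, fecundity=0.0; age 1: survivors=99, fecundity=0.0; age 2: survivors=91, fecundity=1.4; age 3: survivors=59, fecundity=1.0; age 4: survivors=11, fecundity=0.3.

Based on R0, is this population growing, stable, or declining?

lx = nx/n0 = nx/100: 1, 0.99, 0.91, 0.59, 0.11
R0 = Σ lx·mx = 0 + 0 + 1.274 + 0.59 + 0.033 = 1.897
R0 > 1, so the population is growing.

growing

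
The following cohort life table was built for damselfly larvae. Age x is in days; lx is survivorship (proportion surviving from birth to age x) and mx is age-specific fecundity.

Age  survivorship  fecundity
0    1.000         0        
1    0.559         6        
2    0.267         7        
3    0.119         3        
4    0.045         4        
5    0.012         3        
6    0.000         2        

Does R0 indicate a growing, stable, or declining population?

R0 = Σ lx·mx = 0 + 3.354 + 1.869 + 0.357 + 0.18 + 0.036 + 0 = 5.796
R0 > 1, so the population is growing.

growing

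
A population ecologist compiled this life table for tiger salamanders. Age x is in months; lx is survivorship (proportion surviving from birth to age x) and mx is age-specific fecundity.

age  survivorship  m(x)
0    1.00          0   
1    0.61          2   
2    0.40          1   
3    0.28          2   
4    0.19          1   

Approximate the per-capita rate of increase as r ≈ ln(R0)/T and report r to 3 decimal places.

R0 = Σ lx·mx = 0 + 1.22 + 0.4 + 0.56 + 0.19 = 2.37
Σ x·lx·mx = 4.46; T = 4.46/2.37 = 1.88186…
r ≈ ln(R0)/T = ln(2.37)/1.88186… = 0.45853… → 0.459

0.459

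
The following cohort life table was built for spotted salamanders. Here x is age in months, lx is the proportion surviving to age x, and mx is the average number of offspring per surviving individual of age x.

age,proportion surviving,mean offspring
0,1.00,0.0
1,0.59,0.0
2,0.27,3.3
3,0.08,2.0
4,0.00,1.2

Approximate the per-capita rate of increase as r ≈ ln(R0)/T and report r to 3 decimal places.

R0 = Σ lx·mx = 0 + 0 + 0.891 + 0.16 + 0 = 1.051
Σ x·lx·mx = 2.262; T = 2.262/1.051 = 2.15224…
r ≈ ln(R0)/T = ln(1.051)/2.15224… = 0.02311… → 0.023

0.023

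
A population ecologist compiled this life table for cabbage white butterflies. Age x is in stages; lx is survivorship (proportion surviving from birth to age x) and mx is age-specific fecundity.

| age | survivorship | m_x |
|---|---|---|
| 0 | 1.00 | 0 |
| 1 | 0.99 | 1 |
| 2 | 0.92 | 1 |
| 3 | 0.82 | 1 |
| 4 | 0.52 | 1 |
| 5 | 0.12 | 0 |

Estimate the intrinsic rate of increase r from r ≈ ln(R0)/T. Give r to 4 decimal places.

0.5198

R0 = Σ lx·mx = 0 + 0.99 + 0.92 + 0.82 + 0.52 + 0 = 3.25
Σ x·lx·mx = 7.37; T = 7.37/3.25 = 2.26769…
r ≈ ln(R0)/T = ln(3.25)/2.26769… = 0.51976… → 0.5198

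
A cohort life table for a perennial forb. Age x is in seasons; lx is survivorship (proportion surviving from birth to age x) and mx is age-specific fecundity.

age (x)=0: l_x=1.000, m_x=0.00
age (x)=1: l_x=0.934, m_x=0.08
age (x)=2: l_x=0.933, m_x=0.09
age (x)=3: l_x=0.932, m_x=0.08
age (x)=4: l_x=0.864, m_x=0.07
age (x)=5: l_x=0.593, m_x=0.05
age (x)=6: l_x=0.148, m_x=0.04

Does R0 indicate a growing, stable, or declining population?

declining

R0 = Σ lx·mx = 0 + 0.07472 + 0.08397 + 0.07456 + 0.06048 + 0.02965 + 0.00592 = 0.3293
R0 < 1, so the population is declining.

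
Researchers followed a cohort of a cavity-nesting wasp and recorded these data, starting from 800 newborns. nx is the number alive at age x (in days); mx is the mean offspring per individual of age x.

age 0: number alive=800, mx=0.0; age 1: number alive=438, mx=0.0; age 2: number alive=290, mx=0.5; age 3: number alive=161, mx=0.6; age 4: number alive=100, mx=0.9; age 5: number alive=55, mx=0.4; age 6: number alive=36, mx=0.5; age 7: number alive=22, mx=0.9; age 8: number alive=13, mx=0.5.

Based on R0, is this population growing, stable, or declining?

declining

lx = nx/n0 = nx/800: 1, 0.5475, 0.3625, 0.20125, 0.125, 0.06875, 0.045, 0.0275, 0.01625
R0 = Σ lx·mx = 0 + 0 + 0.18125 + 0.12075 + 0.1125 + 0.0275 + 0.0225 + 0.02475 + 0.008125 = 0.497375
R0 < 1, so the population is declining.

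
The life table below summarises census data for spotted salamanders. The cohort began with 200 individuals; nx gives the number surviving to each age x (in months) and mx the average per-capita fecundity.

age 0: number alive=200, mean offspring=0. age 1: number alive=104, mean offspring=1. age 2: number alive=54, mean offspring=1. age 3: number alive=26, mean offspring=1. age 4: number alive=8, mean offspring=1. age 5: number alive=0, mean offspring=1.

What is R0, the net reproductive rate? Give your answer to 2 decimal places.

0.96

lx = nx/n0 = nx/200: 1, 0.52, 0.27, 0.13, 0.04, 0
lx·mx by age: 0, 0.52, 0.27, 0.13, 0.04, 0
R0 = Σ lx·mx = 0.96 → 0.96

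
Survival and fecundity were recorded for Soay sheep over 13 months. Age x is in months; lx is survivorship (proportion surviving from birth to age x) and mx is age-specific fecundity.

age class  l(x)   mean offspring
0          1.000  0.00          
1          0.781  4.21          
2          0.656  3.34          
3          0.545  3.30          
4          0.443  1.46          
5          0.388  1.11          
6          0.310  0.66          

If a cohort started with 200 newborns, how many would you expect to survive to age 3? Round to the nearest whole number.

Expected survivors = N0 · l_3 = 200 × 0.545 = 109 → 109

109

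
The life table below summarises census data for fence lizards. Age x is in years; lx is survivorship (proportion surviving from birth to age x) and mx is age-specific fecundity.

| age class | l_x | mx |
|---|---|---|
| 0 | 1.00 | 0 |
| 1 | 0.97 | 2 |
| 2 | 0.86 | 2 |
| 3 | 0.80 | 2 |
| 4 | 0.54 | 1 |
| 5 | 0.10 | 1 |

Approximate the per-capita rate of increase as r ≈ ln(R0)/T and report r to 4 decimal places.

R0 = Σ lx·mx = 0 + 1.94 + 1.72 + 1.6 + 0.54 + 0.1 = 5.9
Σ x·lx·mx = 12.84; T = 12.84/5.9 = 2.17627…
r ≈ ln(R0)/T = ln(5.9)/2.17627… = 0.815593… → 0.8156

0.8156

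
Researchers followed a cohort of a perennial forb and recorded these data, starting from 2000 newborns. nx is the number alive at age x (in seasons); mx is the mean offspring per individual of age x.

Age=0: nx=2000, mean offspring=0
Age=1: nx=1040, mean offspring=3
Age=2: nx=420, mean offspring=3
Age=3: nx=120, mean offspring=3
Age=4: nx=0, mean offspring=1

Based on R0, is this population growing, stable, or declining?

growing

lx = nx/n0 = nx/2000: 1, 0.52, 0.21, 0.06, 0
R0 = Σ lx·mx = 0 + 1.56 + 0.63 + 0.18 + 0 = 2.37
R0 > 1, so the population is growing.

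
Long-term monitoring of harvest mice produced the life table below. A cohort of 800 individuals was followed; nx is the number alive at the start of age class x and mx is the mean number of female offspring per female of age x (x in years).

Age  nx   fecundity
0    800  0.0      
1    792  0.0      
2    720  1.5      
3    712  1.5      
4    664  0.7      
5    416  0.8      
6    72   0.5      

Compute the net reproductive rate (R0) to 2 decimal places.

3.73

lx = nx/n0 = nx/800: 1, 0.99, 0.9, 0.89, 0.83, 0.52, 0.09
lx·mx by age: 0, 0, 1.35, 1.335, 0.581, 0.416, 0.045
R0 = Σ lx·mx = 3.727 → 3.73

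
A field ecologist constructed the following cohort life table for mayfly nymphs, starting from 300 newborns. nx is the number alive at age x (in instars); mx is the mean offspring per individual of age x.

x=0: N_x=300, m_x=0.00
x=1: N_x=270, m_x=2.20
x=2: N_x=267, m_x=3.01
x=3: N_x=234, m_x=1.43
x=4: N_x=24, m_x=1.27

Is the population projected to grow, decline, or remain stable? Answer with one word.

growing

lx = nx/n0 = nx/300: 1, 0.9, 0.89, 0.78, 0.08
R0 = Σ lx·mx = 0 + 1.98 + 2.6789 + 1.1154 + 0.1016 = 5.8759
R0 > 1, so the population is growing.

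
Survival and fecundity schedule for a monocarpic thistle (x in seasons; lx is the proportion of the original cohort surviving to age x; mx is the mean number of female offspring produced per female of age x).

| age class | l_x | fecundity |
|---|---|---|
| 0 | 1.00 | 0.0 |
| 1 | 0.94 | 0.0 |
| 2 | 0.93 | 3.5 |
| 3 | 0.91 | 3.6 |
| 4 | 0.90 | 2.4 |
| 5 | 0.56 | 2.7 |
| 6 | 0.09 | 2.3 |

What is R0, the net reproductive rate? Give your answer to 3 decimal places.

lx·mx by age: 0, 0, 3.255, 3.276, 2.16, 1.512, 0.207
R0 = Σ lx·mx = 10.41 → 10.410

10.410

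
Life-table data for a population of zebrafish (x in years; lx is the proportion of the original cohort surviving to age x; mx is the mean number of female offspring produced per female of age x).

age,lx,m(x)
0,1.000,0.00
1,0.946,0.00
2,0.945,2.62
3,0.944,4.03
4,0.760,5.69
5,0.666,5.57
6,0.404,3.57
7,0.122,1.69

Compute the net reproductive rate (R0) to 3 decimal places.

15.963

lx·mx by age: 0, 0, 2.4759, 3.80432, 4.3244, 3.70962, 1.44228, 0.20618
R0 = Σ lx·mx = 15.9627 → 15.963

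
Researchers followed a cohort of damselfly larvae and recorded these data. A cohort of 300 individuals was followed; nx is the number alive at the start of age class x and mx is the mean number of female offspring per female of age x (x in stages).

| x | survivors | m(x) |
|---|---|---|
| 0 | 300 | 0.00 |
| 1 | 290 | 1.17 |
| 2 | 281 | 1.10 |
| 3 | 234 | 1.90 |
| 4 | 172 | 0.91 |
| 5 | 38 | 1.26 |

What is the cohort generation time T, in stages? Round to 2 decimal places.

2.43

lx = nx/n0 = nx/300: 1, 0.96667…, 0.93667…, 0.78, 0.57333…, 0.12667…
lx·mx: 0, 1.131…, 1.030333…, 1.482, 0.521733…, 0.1596… → R0 = 4.324667…
x·lx·mx: 0, 1.131…, 2.060667…, 4.446, 2.086933…, 0.798… → Σ = 10.5226…
T = 10.5226… / 4.324667… = 2.433159… → 2.43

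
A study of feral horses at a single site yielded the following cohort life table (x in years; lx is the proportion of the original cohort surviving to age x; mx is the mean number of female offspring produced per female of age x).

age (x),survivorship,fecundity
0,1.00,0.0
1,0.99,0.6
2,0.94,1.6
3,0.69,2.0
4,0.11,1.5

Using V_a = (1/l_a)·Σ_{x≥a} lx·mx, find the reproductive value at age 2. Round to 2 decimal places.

lx·mx for x ≥ 2: 1.504, 1.38, 0.165 → sum = 3.049
V_2 = 3.049 / l_2 = 3.049 / 0.94 = 3.243617… → 3.24

3.24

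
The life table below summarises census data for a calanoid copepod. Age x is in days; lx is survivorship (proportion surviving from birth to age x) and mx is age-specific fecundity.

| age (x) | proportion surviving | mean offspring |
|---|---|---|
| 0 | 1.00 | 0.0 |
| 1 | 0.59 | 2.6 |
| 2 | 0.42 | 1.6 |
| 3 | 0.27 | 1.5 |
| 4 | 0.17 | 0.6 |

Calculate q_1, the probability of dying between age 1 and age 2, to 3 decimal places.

q_1 = (l_1 − l_2) / l_1 = (0.59 − 0.42) / 0.59
     = 0.17 / 0.59 = 0.288136… → 0.288

0.288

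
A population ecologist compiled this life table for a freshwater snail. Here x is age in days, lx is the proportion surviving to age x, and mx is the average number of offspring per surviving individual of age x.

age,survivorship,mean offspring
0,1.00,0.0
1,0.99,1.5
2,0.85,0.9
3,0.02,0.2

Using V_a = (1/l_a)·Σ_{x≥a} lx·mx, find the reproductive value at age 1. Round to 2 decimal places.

lx·mx for x ≥ 1: 1.485, 0.765, 0.004 → sum = 2.254
V_1 = 2.254 / l_1 = 2.254 / 0.99 = 2.276768… → 2.28

2.28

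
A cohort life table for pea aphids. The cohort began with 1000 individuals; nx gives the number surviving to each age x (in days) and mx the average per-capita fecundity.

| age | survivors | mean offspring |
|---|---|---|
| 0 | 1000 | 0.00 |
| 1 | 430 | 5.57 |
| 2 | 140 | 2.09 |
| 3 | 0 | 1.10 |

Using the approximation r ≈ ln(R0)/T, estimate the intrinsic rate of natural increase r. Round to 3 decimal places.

lx = nx/n0 = nx/1000: 1, 0.43, 0.14, 0
R0 = Σ lx·mx = 0 + 2.3951 + 0.2926 + 0 = 2.6877
Σ x·lx·mx = 2.9803; T = 2.9803/2.6877 = 1.10887…
r ≈ ln(R0)/T = ln(2.6877)/1.10887… = 0.89162… → 0.892

0.892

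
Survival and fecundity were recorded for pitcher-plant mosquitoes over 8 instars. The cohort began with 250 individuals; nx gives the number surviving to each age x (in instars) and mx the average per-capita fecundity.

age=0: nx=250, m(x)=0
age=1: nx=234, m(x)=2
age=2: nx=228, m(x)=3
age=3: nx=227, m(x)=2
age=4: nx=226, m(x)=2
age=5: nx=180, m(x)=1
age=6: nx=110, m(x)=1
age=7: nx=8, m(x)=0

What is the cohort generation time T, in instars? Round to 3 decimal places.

2.796

lx = nx/n0 = nx/250: 1, 0.936, 0.912, 0.908, 0.904, 0.72, 0.44, 0.032
lx·mx: 0, 1.872, 2.736, 1.816, 1.808, 0.72, 0.44, 0 → R0 = 9.392
x·lx·mx: 0, 1.872, 5.472, 5.448, 7.232, 3.6, 2.64, 0 → Σ = 26.264
T = 26.264 / 9.392 = 2.796422… → 2.796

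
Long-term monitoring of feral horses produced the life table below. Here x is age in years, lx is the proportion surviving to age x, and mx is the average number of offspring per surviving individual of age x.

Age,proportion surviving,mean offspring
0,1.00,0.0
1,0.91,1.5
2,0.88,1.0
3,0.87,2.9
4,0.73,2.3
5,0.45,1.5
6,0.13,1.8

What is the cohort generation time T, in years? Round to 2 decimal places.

3.02

lx·mx: 0, 1.365, 0.88, 2.523, 1.679, 0.675, 0.234 → R0 = 7.356
x·lx·mx: 0, 1.365, 1.76, 7.569, 6.716, 3.375, 1.404 → Σ = 22.189
T = 22.189 / 7.356 = 3.016449… → 3.02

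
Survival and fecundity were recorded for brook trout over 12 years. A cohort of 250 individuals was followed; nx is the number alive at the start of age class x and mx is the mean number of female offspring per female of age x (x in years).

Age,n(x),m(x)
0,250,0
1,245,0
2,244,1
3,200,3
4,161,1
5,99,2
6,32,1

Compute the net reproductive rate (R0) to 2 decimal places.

lx = nx/n0 = nx/250: 1, 0.98, 0.976, 0.8, 0.644, 0.396, 0.128
lx·mx by age: 0, 0, 0.976, 2.4, 0.644, 0.792, 0.128
R0 = Σ lx·mx = 4.94 → 4.94

4.94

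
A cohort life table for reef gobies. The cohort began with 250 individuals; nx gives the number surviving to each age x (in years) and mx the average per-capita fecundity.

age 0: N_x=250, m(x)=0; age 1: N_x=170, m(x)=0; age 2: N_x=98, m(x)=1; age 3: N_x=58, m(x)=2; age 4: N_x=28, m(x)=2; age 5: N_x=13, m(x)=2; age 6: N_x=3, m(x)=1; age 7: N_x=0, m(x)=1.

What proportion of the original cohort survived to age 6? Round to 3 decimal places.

0.012

l_6 = n_6/n_0 = 3/250 = 0.012 → 0.012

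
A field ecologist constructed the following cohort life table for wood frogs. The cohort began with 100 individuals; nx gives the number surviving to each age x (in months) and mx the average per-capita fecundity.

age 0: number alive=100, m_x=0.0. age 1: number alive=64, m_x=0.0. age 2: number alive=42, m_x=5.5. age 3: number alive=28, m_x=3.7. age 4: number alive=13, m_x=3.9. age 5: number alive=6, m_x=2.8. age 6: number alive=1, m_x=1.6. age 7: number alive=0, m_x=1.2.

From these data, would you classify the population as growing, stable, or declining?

lx = nx/n0 = nx/100: 1, 0.64, 0.42, 0.28, 0.13, 0.06, 0.01, 0
R0 = Σ lx·mx = 0 + 0 + 2.31 + 1.036 + 0.507 + 0.168 + 0.016 + 0 = 4.037
R0 > 1, so the population is growing.

growing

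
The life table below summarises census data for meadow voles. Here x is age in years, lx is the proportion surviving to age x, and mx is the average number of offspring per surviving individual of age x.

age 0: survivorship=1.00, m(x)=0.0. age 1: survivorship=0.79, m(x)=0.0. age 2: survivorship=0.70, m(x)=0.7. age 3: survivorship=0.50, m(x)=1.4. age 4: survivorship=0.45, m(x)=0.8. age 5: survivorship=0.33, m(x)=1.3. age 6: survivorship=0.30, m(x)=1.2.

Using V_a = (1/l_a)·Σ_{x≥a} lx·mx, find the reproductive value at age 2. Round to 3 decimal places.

3.341

lx·mx for x ≥ 2: 0.49, 0.7, 0.36, 0.429, 0.36 → sum = 2.339
V_2 = 2.339 / l_2 = 2.339 / 0.7 = 3.341429… → 3.341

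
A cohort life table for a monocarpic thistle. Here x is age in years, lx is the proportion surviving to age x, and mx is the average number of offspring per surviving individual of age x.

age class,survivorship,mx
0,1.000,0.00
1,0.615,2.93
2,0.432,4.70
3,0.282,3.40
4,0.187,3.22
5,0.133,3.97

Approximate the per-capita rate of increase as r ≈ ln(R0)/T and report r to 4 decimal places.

R0 = Σ lx·mx = 0 + 1.80195 + 2.0304 + 0.9588 + 0.60214 + 0.52801 = 5.9213
Σ x·lx·mx = 13.78776; T = 13.78776/5.9213 = 2.3285…
r ≈ ln(R0)/T = ln(5.9213)/2.3285… = 0.76382… → 0.7638

0.7638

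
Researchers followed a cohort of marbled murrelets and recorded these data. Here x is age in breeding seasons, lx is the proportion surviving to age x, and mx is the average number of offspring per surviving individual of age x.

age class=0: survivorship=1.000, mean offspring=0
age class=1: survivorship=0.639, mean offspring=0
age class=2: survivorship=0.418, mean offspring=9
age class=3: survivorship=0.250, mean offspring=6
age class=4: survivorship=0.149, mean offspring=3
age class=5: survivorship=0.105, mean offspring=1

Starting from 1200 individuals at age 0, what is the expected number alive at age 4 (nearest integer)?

179

Expected survivors = N0 · l_4 = 1200 × 0.149 = 178.8 → 179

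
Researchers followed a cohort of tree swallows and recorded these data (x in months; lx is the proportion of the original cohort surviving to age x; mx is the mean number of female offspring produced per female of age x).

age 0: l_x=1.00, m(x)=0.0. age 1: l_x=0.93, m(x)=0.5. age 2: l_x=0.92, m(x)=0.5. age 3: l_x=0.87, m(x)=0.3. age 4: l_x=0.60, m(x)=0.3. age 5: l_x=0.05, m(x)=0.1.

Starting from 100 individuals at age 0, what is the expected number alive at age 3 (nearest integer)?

87

Expected survivors = N0 · l_3 = 100 × 0.87 = 87 → 87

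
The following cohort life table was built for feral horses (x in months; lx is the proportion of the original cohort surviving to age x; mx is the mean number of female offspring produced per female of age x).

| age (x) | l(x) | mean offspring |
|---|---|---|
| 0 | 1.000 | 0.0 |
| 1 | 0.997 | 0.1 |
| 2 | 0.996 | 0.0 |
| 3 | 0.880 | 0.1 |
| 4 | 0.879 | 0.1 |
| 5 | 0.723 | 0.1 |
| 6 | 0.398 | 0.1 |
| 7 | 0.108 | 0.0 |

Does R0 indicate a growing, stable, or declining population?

declining

R0 = Σ lx·mx = 0 + 0.0997 + 0 + 0.088 + 0.0879 + 0.0723 + 0.0398 + 0 = 0.3877
R0 < 1, so the population is declining.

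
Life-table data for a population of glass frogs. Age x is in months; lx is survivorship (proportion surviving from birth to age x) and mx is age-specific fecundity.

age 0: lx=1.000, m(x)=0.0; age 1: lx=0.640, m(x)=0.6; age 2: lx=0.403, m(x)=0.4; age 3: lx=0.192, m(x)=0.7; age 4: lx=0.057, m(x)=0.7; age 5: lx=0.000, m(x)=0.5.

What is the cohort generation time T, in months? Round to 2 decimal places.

1.76

lx·mx: 0, 0.384, 0.1612, 0.1344, 0.0399, 0 → R0 = 0.7195
x·lx·mx: 0, 0.384, 0.3224, 0.4032, 0.1596, 0 → Σ = 1.2692
T = 1.2692 / 0.7195 = 1.764003… → 1.76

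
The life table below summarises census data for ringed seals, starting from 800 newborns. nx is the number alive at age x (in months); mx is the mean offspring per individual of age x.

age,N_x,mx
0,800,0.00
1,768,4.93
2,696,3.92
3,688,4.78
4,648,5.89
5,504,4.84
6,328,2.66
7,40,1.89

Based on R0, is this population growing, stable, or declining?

lx = nx/n0 = nx/800: 1, 0.96, 0.87, 0.86, 0.81, 0.63, 0.41, 0.05
R0 = Σ lx·mx = 0 + 4.7328 + 3.4104 + 4.1108 + 4.7709 + 3.0492 + 1.0906 + 0.0945 = 21.2592
R0 > 1, so the population is growing.

growing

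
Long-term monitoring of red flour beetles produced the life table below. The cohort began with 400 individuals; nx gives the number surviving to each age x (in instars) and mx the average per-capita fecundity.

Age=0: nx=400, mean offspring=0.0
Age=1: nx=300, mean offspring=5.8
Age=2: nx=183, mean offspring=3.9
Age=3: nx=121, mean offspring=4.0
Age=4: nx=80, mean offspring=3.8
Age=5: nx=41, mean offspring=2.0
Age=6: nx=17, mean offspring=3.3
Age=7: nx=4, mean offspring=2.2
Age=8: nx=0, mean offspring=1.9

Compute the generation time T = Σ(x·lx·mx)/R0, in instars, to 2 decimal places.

1.96

lx = nx/n0 = nx/400: 1, 0.75, 0.4575, 0.3025, 0.2, 0.1025, 0.0425, 0.01, 0
lx·mx: 0, 4.35, 1.78425, 1.21, 0.76, 0.205, 0.14025, 0.022, 0 → R0 = 8.4715
x·lx·mx: 0, 4.35, 3.5685, 3.63, 3.04, 1.025, 0.8415, 0.154, 0 → Σ = 16.609
T = 16.609 / 8.4715 = 1.960574… → 1.96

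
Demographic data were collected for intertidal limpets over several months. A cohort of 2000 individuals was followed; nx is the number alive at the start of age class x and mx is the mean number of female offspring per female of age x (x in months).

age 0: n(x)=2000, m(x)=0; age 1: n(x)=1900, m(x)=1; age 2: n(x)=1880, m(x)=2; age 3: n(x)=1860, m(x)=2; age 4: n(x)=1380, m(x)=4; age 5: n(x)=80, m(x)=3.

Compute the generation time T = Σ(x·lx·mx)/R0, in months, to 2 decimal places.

lx = nx/n0 = nx/2000: 1, 0.95, 0.94, 0.93, 0.69, 0.04
lx·mx: 0, 0.95, 1.88, 1.86, 2.76, 0.12 → R0 = 7.57
x·lx·mx: 0, 0.95, 3.76, 5.58, 11.04, 0.6 → Σ = 21.93
T = 21.93 / 7.57 = 2.896962… → 2.90

2.90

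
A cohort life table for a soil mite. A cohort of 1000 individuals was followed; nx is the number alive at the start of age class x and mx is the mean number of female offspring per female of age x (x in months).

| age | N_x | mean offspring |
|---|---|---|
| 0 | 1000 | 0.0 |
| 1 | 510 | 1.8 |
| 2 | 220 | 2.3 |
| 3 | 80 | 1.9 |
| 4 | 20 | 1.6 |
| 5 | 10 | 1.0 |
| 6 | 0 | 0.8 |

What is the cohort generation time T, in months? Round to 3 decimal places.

1.585

lx = nx/n0 = nx/1000: 1, 0.51, 0.22, 0.08, 0.02, 0.01, 0
lx·mx: 0, 0.918, 0.506, 0.152, 0.032, 0.01, 0 → R0 = 1.618
x·lx·mx: 0, 0.918, 1.012, 0.456, 0.128, 0.05, 0 → Σ = 2.564
T = 2.564 / 1.618 = 1.584672… → 1.585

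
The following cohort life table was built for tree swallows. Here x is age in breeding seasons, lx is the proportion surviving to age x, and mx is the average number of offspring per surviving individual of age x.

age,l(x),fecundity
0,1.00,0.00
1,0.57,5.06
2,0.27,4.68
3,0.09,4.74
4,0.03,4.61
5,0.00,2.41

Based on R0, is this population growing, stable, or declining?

R0 = Σ lx·mx = 0 + 2.8842 + 1.2636 + 0.4266 + 0.1383 + 0 = 4.7127
R0 > 1, so the population is growing.

growing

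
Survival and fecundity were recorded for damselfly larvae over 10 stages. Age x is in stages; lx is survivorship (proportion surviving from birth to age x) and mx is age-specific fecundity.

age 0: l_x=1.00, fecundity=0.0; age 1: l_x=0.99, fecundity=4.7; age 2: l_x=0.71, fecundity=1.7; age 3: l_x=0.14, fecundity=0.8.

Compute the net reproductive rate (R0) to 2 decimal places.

lx·mx by age: 0, 4.653, 1.207, 0.112
R0 = Σ lx·mx = 5.972 → 5.97

5.97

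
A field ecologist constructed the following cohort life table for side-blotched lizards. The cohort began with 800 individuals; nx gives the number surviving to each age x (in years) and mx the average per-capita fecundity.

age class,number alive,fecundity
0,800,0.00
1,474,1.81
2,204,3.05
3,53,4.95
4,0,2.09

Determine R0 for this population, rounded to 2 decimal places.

2.18

lx = nx/n0 = nx/800: 1, 0.5925, 0.255, 0.06625, 0
lx·mx by age: 0, 1.072425, 0.77775, 0.327938…, 0
R0 = Σ lx·mx = 2.178113… → 2.18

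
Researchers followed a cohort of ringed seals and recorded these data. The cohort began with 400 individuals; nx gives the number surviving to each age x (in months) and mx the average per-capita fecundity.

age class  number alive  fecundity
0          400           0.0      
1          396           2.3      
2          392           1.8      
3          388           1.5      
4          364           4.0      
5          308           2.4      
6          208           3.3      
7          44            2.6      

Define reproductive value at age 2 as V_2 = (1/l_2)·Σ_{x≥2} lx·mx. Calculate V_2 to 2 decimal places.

10.93

lx = nx/n0 = nx/400: 1, 0.99, 0.98, 0.97, 0.91, 0.77, 0.52, 0.11
lx·mx for x ≥ 2: 1.764, 1.455, 3.64, 1.848, 1.716, 0.286 → sum = 10.709
V_2 = 10.709 / l_2 = 10.709 / 0.98 = 10.927551… → 10.93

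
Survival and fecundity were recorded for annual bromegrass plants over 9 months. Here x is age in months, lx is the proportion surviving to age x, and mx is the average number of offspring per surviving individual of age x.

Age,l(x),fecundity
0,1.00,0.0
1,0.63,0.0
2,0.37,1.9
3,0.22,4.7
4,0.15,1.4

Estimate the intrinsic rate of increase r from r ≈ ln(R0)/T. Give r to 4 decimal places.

0.2426

R0 = Σ lx·mx = 0 + 0 + 0.703 + 1.034 + 0.21 = 1.947
Σ x·lx·mx = 5.348; T = 5.348/1.947 = 2.74679…
r ≈ ln(R0)/T = ln(1.947)/2.74679… = 0.24257… → 0.2426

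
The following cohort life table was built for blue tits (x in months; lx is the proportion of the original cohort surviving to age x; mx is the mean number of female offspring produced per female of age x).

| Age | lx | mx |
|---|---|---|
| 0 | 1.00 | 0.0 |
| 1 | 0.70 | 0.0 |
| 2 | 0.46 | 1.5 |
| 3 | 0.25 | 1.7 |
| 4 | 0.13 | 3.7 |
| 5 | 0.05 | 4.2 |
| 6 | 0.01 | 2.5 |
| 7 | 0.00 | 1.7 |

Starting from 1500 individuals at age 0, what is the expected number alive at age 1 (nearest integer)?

Expected survivors = N0 · l_1 = 1500 × 0.70 = 1050 → 1050

1050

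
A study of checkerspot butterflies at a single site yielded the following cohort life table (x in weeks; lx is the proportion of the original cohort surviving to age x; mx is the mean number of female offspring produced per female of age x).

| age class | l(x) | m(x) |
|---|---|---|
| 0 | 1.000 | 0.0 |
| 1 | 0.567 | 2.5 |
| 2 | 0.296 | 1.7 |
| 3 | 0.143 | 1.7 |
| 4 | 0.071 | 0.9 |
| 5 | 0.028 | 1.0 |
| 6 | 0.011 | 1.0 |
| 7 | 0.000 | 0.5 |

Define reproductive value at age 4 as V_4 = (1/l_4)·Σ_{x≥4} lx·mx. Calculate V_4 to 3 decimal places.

1.449

lx·mx for x ≥ 4: 0.0639, 0.028, 0.011, 0 → sum = 0.1029
V_4 = 0.1029 / l_4 = 0.1029 / 0.071 = 1.449296… → 1.449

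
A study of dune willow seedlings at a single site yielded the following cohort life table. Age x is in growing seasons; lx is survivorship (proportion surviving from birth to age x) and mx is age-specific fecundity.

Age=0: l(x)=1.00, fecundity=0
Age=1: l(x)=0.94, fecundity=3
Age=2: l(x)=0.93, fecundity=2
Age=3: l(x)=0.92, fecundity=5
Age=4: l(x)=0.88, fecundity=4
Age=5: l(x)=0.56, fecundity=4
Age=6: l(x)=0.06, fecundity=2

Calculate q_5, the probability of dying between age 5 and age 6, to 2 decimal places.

0.89

q_5 = (l_5 − l_6) / l_5 = (0.56 − 0.06) / 0.56
     = 0.5 / 0.56 = 0.892857… → 0.89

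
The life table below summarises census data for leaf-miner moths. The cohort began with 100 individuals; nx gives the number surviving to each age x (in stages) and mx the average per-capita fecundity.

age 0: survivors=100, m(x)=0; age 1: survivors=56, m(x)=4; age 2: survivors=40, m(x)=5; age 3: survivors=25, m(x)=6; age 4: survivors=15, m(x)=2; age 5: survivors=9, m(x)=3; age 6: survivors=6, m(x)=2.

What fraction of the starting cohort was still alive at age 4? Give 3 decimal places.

0.150

l_4 = n_4/n_0 = 15/100 = 0.15 → 0.150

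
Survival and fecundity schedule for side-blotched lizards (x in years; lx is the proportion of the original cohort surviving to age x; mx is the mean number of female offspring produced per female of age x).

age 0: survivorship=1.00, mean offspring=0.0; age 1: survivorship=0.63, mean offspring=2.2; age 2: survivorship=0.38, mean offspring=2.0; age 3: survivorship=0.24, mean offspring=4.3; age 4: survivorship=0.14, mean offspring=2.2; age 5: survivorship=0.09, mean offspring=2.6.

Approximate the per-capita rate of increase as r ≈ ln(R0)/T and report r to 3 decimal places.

0.582

R0 = Σ lx·mx = 0 + 1.386 + 0.76 + 1.032 + 0.308 + 0.234 = 3.72
Σ x·lx·mx = 8.404; T = 8.404/3.72 = 2.25914…
r ≈ ln(R0)/T = ln(3.72)/2.25914… = 0.58151… → 0.582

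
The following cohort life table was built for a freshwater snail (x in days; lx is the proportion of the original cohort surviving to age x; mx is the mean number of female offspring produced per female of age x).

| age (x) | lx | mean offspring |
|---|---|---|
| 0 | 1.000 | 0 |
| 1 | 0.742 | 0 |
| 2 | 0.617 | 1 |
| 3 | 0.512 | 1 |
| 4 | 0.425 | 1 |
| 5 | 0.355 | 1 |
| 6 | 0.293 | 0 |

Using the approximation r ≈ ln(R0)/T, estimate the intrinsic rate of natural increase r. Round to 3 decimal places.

R0 = Σ lx·mx = 0 + 0 + 0.617 + 0.512 + 0.425 + 0.355 + 0 = 1.909
Σ x·lx·mx = 6.245; T = 6.245/1.909 = 3.27135…
r ≈ ln(R0)/T = ln(1.909)/3.27135… = 0.19765… → 0.198

0.198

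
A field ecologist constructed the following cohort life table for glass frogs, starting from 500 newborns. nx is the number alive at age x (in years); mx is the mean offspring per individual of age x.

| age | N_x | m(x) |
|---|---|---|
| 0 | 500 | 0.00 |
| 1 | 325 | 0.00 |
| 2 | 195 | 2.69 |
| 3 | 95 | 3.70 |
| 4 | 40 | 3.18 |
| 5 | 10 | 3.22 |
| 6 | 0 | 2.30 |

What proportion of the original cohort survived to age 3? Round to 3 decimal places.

0.190

l_3 = n_3/n_0 = 95/500 = 0.19 → 0.190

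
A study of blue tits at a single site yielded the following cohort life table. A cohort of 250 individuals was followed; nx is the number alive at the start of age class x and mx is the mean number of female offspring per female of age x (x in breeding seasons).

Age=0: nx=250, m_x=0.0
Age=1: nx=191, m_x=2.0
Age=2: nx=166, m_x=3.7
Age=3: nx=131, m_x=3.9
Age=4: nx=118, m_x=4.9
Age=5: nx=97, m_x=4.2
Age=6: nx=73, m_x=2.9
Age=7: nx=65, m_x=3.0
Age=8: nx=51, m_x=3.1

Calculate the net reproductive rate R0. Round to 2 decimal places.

12.23

lx = nx/n0 = nx/250: 1, 0.764, 0.664, 0.524, 0.472, 0.388, 0.292, 0.26, 0.204
lx·mx by age: 0, 1.528, 2.4568, 2.0436, 2.3128, 1.6296, 0.8468, 0.78, 0.6324
R0 = Σ lx·mx = 12.23 → 12.23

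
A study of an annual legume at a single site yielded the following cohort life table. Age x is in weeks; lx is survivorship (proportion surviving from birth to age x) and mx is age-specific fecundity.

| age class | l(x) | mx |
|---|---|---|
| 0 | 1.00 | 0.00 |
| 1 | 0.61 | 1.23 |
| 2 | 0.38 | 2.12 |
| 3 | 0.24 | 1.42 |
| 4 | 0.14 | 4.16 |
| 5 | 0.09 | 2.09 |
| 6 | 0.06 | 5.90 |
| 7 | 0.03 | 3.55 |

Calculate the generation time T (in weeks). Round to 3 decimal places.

3.045

lx·mx: 0, 0.7503, 0.8056, 0.3408, 0.5824, 0.1881, 0.354, 0.1065 → R0 = 3.1277
x·lx·mx: 0, 0.7503, 1.6112, 1.0224, 2.3296, 0.9405, 2.124, 0.7455 → Σ = 9.5235
T = 9.5235 / 3.1277 = 3.044889… → 3.045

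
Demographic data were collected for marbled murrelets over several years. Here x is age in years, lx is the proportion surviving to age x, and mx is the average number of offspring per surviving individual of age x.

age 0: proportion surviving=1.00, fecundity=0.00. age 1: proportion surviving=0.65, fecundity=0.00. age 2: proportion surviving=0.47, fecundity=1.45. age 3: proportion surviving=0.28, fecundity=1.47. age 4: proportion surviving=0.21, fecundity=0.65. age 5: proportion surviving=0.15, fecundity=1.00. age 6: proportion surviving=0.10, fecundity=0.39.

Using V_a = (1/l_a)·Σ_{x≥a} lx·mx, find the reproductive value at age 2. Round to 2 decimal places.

lx·mx for x ≥ 2: 0.6815, 0.4116, 0.1365, 0.15, 0.039 → sum = 1.4186
V_2 = 1.4186 / l_2 = 1.4186 / 0.47 = 3.018298… → 3.02

3.02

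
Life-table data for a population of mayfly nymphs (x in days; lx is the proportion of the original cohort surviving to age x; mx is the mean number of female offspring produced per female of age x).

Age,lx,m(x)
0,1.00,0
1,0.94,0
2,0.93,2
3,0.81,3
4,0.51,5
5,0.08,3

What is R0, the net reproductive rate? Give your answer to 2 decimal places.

7.08

lx·mx by age: 0, 0, 1.86, 2.43, 2.55, 0.24
R0 = Σ lx·mx = 7.08 → 7.08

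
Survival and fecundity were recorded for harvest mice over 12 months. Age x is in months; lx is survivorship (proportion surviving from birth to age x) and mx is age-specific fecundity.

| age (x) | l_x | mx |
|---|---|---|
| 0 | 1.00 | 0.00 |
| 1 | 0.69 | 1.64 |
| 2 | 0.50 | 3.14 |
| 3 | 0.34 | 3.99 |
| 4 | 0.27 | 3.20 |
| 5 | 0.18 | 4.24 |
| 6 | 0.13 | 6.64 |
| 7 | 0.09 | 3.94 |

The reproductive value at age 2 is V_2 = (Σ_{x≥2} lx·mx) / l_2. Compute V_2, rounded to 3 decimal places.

lx·mx for x ≥ 2: 1.57, 1.3566, 0.864, 0.7632, 0.8632, 0.3546 → sum = 5.7716
V_2 = 5.7716 / l_2 = 5.7716 / 0.5 = 11.5432 → 11.543

11.543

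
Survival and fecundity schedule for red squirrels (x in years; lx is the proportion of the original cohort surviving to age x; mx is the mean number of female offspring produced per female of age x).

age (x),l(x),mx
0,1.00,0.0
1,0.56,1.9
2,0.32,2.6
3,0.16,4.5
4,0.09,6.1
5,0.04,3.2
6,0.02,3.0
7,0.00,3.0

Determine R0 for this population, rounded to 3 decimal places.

3.353

lx·mx by age: 0, 1.064, 0.832, 0.72, 0.549, 0.128, 0.06, 0
R0 = Σ lx·mx = 3.353 → 3.353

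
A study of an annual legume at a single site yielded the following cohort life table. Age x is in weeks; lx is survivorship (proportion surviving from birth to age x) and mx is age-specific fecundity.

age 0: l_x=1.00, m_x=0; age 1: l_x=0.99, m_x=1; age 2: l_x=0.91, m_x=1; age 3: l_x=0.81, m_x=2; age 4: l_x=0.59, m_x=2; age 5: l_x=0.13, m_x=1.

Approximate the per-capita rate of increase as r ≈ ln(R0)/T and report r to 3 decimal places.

0.583

R0 = Σ lx·mx = 0 + 0.99 + 0.91 + 1.62 + 1.18 + 0.13 = 4.83
Σ x·lx·mx = 13.04; T = 13.04/4.83 = 2.69979…
r ≈ ln(R0)/T = ln(4.83)/2.69979… = 0.58332… → 0.583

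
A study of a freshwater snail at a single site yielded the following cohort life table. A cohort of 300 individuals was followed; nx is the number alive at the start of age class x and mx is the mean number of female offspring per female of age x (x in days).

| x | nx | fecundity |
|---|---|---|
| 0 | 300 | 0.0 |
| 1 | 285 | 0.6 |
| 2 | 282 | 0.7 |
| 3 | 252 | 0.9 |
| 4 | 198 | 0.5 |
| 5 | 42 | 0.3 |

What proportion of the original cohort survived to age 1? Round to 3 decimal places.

l_1 = n_1/n_0 = 285/300 = 0.95 → 0.950

0.950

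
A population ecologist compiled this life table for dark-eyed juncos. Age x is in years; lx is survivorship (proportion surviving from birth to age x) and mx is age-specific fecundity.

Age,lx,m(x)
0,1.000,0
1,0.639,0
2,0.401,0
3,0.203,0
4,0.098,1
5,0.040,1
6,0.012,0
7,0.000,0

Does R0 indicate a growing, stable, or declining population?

declining

R0 = Σ lx·mx = 0 + 0 + 0 + 0 + 0.098 + 0.04 + 0 + 0 = 0.138
R0 < 1, so the population is declining.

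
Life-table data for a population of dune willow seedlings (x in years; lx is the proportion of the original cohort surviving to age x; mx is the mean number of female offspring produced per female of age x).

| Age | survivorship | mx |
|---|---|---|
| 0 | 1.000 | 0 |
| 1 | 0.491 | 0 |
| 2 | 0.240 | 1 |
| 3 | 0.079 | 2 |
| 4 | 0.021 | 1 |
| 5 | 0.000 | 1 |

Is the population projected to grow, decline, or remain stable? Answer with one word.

declining

R0 = Σ lx·mx = 0 + 0 + 0.24 + 0.158 + 0.021 + 0 = 0.419
R0 < 1, so the population is declining.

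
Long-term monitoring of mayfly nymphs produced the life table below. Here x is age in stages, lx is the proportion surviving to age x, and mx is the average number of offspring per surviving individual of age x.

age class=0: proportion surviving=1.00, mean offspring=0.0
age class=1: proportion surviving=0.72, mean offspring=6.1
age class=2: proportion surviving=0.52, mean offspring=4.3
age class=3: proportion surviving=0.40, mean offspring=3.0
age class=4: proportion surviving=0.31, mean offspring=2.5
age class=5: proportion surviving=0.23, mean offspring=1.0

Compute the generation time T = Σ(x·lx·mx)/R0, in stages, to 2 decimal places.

1.89

lx·mx: 0, 4.392, 2.236, 1.2, 0.775, 0.23 → R0 = 8.833
x·lx·mx: 0, 4.392, 4.472, 3.6, 3.1, 1.15 → Σ = 16.714
T = 16.714 / 8.833 = 1.892222… → 1.89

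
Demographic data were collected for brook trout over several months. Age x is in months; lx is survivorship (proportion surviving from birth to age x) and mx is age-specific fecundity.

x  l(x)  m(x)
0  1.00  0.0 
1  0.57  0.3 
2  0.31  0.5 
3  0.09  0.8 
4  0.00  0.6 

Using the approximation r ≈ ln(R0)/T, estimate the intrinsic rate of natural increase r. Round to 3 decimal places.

-0.526

R0 = Σ lx·mx = 0 + 0.171 + 0.155 + 0.072 + 0 = 0.398
Σ x·lx·mx = 0.697; T = 0.697/0.398 = 1.75126…
r ≈ ln(R0)/T = ln(0.398)/1.75126… = -0.52608… → -0.526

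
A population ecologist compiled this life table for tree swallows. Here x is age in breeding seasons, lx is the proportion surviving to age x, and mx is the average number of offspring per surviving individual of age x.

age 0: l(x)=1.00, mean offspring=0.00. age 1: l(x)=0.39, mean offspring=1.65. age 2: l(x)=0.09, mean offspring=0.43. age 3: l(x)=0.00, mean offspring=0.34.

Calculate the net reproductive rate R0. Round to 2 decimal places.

0.68

lx·mx by age: 0, 0.6435, 0.0387, 0
R0 = Σ lx·mx = 0.6822 → 0.68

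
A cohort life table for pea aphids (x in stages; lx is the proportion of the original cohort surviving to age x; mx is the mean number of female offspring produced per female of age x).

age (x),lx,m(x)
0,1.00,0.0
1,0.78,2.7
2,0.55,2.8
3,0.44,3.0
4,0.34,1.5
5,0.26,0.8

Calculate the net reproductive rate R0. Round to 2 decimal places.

lx·mx by age: 0, 2.106, 1.54, 1.32, 0.51, 0.208
R0 = Σ lx·mx = 5.684 → 5.68

5.68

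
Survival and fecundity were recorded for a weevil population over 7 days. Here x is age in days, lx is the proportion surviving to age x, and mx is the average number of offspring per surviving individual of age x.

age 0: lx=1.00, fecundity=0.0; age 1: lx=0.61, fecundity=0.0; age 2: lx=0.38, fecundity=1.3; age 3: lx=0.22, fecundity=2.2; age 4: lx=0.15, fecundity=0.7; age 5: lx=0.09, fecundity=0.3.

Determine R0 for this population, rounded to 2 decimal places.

lx·mx by age: 0, 0, 0.494, 0.484, 0.105, 0.027
R0 = Σ lx·mx = 1.11 → 1.11

1.11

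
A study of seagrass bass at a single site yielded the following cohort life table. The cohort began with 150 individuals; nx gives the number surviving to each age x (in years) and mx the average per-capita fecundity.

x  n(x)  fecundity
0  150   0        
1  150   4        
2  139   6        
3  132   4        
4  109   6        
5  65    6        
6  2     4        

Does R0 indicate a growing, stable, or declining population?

lx = nx/n0 = nx/150: 1, 1, 0.92667…, 0.88, 0.72667…, 0.43333…, 0.01333…
R0 = Σ lx·mx = 0 + 4 + 5.56… + 3.52 + 4.36… + 2.6… + 0.053333… = 20.093333…
R0 > 1, so the population is growing.

growing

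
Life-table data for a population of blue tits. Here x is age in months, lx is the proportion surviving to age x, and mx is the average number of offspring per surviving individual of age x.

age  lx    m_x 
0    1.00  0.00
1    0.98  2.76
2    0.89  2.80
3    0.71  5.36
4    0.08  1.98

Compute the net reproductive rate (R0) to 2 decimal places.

9.16

lx·mx by age: 0, 2.7048, 2.492, 3.8056, 0.1584
R0 = Σ lx·mx = 9.1608 → 9.16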